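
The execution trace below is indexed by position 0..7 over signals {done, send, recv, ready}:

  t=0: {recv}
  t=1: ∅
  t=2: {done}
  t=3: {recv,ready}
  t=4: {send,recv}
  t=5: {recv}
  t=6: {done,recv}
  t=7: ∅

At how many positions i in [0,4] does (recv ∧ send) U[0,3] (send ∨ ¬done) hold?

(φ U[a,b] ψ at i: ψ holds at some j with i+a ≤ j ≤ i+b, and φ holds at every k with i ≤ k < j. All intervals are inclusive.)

4

Evaluate at each i in [0,4]:
  i=0: ✓ (rhs at j=0)
  i=1: ✓ (rhs at j=1)
  i=2: ✗ (lhs fails at k=2 before rhs at j=3)
  i=3: ✓ (rhs at j=3)
  i=4: ✓ (rhs at j=4)
Positions where it holds: {0, 1, 3, 4} → 4.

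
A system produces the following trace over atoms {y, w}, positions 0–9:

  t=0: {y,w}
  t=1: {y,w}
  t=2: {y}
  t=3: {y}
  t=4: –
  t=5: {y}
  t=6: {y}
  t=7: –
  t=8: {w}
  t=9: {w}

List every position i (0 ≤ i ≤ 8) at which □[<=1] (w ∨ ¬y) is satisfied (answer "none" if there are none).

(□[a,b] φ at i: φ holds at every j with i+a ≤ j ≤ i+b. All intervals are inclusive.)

0, 7, 8

Evaluate at each i in [0,8]:
  i=0: ✓ (all of [0,1])
  i=1: ✗ (fails at j=2)
  i=2: ✗ (fails at j=2)
  i=3: ✗ (fails at j=3)
  i=4: ✗ (fails at j=5)
  i=5: ✗ (fails at j=5)
  i=6: ✗ (fails at j=6)
  i=7: ✓ (all of [7,8])
  i=8: ✓ (all of [8,9])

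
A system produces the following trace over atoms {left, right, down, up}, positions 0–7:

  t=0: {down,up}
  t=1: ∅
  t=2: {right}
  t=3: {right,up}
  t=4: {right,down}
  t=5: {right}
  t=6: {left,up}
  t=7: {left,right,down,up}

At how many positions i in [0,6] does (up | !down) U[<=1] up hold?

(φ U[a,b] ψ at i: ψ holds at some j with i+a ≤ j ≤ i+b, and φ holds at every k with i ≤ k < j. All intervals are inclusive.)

Evaluate at each i in [0,6]:
  i=0: ✓ (rhs at j=0)
  i=1: ✗ (no rhs in [1,2])
  i=2: ✓ (rhs at j=3; lhs holds on [2,2])
  i=3: ✓ (rhs at j=3)
  i=4: ✗ (no rhs in [4,5])
  i=5: ✓ (rhs at j=6; lhs holds on [5,5])
  i=6: ✓ (rhs at j=6)
Positions where it holds: {0, 2, 3, 5, 6} → 5.

5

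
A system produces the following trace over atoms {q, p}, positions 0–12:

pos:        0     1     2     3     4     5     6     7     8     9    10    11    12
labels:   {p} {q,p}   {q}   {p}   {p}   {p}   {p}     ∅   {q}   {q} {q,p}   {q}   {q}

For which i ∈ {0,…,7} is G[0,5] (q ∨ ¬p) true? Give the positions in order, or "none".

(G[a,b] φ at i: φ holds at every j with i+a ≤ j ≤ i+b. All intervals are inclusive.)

Evaluate at each i in [0,7]:
  i=0: ✗ (fails at j=0)
  i=1: ✗ (fails at j=3)
  i=2: ✗ (fails at j=3)
  i=3: ✗ (fails at j=3)
  i=4: ✗ (fails at j=4)
  i=5: ✗ (fails at j=5)
  i=6: ✗ (fails at j=6)
  i=7: ✓ (all of [7,12])

7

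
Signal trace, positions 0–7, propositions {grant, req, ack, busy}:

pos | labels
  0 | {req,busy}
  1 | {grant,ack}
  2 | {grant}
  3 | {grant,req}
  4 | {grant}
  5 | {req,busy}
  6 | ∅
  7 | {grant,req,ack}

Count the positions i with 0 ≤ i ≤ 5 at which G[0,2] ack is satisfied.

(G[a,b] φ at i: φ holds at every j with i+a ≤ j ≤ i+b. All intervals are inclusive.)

Evaluate at each i in [0,5]:
  i=0: ✗ (fails at j=0)
  i=1: ✗ (fails at j=2)
  i=2: ✗ (fails at j=2)
  i=3: ✗ (fails at j=3)
  i=4: ✗ (fails at j=4)
  i=5: ✗ (fails at j=5)
Positions where it holds: {} → 0.

0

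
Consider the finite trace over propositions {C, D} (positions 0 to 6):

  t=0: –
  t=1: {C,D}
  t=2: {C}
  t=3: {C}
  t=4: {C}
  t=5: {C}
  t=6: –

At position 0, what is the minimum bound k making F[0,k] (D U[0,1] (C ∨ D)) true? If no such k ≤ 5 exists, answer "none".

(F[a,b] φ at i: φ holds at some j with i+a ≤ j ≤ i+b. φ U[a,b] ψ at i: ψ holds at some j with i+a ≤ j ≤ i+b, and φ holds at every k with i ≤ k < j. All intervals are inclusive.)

Scan j = 0,1,… for (D U[0,1] (C ∨ D)):
  j=0: fails
  j=1: holds
First hit at j=1, so smallest k = 1-0 = 1.

1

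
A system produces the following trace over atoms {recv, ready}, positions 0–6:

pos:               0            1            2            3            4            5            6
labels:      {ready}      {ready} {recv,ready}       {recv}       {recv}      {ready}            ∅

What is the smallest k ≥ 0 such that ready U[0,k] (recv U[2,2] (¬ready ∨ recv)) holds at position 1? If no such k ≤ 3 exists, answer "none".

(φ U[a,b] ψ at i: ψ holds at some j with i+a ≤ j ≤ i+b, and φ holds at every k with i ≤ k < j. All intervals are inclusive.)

Need earliest j ≥ 1 with (recv U[2,2] (¬ready ∨ recv)), and ready at every k in [1,j-1].
  j=1: rhs fails.
  j=2: rhs holds; lhs holds on [1,1]. k = 1.

1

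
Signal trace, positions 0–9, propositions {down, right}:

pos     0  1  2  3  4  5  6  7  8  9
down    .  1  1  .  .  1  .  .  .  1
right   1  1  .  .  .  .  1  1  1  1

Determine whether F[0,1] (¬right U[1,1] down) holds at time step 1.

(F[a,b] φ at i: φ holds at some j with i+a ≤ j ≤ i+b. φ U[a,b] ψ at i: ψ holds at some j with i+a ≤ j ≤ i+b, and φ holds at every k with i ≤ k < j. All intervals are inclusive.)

False

Check (¬right U[1,1] down) at each j in [1,2]:
  j=1: fails
  j=2: fails
No position in the window satisfies it → formula fails.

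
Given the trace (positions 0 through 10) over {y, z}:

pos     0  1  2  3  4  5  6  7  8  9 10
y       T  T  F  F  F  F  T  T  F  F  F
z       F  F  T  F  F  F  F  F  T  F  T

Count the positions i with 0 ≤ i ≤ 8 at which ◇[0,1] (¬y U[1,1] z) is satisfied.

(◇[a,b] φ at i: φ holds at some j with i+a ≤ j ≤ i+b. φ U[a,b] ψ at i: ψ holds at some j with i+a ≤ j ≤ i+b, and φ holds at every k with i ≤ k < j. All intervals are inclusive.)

1

Evaluate at each i in [0,8]:
  i=0: ✗ (none in [0,1])
  i=1: ✗ (none in [1,2])
  i=2: ✗ (none in [2,3])
  i=3: ✗ (none in [3,4])
  i=4: ✗ (none in [4,5])
  i=5: ✗ (none in [5,6])
  i=6: ✗ (none in [6,7])
  i=7: ✗ (none in [7,8])
  i=8: ✓ (witness j=9)
Positions where it holds: {8} → 1.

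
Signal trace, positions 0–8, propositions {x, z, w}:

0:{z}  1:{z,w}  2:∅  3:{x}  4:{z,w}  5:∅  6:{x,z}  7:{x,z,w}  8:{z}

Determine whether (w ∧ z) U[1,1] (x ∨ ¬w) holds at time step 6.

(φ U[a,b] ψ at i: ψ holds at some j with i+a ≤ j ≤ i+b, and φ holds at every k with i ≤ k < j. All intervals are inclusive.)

No

Need some j in [7,7] with (x ∨ ¬w), and (w ∧ z) at every k in [6,j-1].
  j=7: (x ∨ ¬w) holds, but (w ∧ z) fails at k=6 → not this j.
No j in the window works → until fails.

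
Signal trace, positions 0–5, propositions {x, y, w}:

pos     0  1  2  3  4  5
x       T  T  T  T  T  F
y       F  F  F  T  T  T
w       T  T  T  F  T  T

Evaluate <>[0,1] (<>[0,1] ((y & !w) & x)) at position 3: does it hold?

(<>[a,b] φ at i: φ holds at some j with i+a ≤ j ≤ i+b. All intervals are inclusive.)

Check <>[0,1] ((y & !w) & x) at each j in [3,4]:
  j=3: holds (witness at 3)
  j=4: fails (none in [4,5])
Found at j=3 → formula holds.

True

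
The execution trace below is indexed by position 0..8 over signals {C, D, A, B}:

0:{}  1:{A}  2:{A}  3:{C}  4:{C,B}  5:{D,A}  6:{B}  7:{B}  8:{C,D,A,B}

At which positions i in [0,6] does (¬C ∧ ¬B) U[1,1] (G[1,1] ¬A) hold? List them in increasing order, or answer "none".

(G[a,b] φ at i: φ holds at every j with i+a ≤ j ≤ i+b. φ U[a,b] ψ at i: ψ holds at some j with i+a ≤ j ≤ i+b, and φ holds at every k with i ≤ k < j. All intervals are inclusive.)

Evaluate at each i in [0,6]:
  i=0: ✗ (no rhs in [1,1])
  i=1: ✓ (rhs at j=2; lhs holds on [1,1])
  i=2: ✓ (rhs at j=3; lhs holds on [2,2])
  i=3: ✗ (no rhs in [4,4])
  i=4: ✗ (lhs fails at k=4 before rhs at j=5)
  i=5: ✓ (rhs at j=6; lhs holds on [5,5])
  i=6: ✗ (no rhs in [7,7])

1, 2, 5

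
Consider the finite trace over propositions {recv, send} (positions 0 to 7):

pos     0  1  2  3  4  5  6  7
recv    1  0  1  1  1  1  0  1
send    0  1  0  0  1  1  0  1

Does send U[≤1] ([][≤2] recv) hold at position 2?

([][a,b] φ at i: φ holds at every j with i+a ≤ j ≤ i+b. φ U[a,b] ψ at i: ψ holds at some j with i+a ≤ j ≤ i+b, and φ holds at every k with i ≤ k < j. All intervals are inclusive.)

Need some j in [2,3] with [][≤2] recv, and send at every k in [2,j-1].
  j=2: [][≤2] recv holds; no prefix to check → satisfied.

True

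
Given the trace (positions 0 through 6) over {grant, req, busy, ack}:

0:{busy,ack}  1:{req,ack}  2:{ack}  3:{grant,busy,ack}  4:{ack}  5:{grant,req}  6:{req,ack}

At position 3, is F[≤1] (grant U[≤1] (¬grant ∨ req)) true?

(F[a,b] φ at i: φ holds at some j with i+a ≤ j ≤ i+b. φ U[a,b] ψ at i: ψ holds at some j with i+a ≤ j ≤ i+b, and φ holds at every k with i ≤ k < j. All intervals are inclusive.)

Yes

Check (grant U[≤1] (¬grant ∨ req)) at each j in [3,4]:
  j=3: holds
  j=4: holds
Found at j=3 → formula holds.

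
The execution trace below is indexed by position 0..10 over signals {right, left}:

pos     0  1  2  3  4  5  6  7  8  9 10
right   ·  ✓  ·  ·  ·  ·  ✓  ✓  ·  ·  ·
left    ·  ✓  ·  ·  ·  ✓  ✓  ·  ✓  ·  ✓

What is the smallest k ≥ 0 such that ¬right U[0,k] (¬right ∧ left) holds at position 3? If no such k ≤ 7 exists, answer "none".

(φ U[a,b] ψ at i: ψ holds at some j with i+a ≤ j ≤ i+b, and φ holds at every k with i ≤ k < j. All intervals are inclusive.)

2

Need earliest j ≥ 3 with (¬right ∧ left), and ¬right at every k in [3,j-1].
  j=3: rhs fails.
  j=4: rhs fails.
  j=5: rhs holds; lhs holds on [3,4]. k = 2.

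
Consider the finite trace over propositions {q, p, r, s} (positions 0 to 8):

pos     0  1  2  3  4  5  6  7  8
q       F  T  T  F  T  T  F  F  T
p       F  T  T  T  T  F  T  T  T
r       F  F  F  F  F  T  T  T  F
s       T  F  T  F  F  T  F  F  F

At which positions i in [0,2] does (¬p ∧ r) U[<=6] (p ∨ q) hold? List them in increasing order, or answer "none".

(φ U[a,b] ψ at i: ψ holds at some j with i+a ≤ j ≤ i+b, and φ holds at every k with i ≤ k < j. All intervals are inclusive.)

Evaluate at each i in [0,2]:
  i=0: ✗ (lhs fails at k=0 before rhs at j=1)
  i=1: ✓ (rhs at j=1)
  i=2: ✓ (rhs at j=2)

1, 2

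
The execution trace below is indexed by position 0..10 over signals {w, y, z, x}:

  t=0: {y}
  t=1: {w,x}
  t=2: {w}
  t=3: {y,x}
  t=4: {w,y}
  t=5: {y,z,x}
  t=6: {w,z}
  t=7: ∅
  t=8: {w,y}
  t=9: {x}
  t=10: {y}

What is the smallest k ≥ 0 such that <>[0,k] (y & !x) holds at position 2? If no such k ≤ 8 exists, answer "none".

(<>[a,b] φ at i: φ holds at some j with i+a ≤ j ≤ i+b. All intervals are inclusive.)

2

Scan j = 2,3,… for (y & !x):
  j=2: fails
  j=3: fails
  j=4: holds
First hit at j=4, so smallest k = 4-2 = 2.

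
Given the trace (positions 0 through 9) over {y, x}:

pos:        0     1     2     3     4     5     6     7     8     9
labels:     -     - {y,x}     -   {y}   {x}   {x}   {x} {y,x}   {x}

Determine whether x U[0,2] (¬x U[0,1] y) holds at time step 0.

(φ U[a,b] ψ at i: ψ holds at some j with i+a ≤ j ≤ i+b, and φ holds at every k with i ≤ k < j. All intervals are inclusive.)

Need some j in [0,2] with (¬x U[0,1] y), and x at every k in [0,j-1].
  j=0: (¬x U[0,1] y) — fails.
  j=1: (¬x U[0,1] y) holds, but x fails at k=0 → not this j.
  j=2: (¬x U[0,1] y) holds, but x fails at k=0 → not this j.
No j in the window works → until fails.

No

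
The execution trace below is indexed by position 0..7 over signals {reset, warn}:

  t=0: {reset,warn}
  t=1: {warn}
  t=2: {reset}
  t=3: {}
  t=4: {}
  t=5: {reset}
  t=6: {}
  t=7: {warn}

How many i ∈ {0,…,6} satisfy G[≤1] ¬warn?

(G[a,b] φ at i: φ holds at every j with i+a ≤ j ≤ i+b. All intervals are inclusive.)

4

Evaluate at each i in [0,6]:
  i=0: ✗ (fails at j=0)
  i=1: ✗ (fails at j=1)
  i=2: ✓ (all of [2,3])
  i=3: ✓ (all of [3,4])
  i=4: ✓ (all of [4,5])
  i=5: ✓ (all of [5,6])
  i=6: ✗ (fails at j=7)
Positions where it holds: {2, 3, 4, 5} → 4.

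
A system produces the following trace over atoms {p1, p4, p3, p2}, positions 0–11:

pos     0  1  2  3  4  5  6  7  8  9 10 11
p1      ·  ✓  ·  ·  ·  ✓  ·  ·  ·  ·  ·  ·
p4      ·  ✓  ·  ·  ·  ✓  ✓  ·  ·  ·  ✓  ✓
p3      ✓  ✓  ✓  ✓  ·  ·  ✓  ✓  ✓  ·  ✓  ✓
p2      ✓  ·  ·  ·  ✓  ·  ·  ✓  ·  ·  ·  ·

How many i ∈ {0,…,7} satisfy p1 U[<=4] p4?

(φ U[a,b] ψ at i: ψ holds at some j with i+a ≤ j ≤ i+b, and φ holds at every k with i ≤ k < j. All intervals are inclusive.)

Evaluate at each i in [0,7]:
  i=0: ✗ (lhs fails at k=0 before rhs at j=1)
  i=1: ✓ (rhs at j=1)
  i=2: ✗ (lhs fails at k=2 before rhs at j=5)
  i=3: ✗ (lhs fails at k=3 before rhs at j=5)
  i=4: ✗ (lhs fails at k=4 before rhs at j=5)
  i=5: ✓ (rhs at j=5)
  i=6: ✓ (rhs at j=6)
  i=7: ✗ (lhs fails at k=7 before rhs at j=10)
Positions where it holds: {1, 5, 6} → 3.

3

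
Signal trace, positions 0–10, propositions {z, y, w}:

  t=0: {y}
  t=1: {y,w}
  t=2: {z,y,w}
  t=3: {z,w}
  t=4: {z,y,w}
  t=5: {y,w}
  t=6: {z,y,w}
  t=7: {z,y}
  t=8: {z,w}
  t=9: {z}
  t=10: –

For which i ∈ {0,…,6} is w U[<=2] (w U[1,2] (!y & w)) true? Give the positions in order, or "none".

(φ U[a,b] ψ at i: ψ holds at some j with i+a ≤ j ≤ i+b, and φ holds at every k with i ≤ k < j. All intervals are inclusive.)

Evaluate at each i in [0,6]:
  i=0: ✗ (lhs fails at k=0 before rhs at j=1)
  i=1: ✓ (rhs at j=1)
  i=2: ✓ (rhs at j=2)
  i=3: ✗ (no rhs in [3,5])
  i=4: ✗ (no rhs in [4,6])
  i=5: ✗ (no rhs in [5,7])
  i=6: ✗ (no rhs in [6,8])

1, 2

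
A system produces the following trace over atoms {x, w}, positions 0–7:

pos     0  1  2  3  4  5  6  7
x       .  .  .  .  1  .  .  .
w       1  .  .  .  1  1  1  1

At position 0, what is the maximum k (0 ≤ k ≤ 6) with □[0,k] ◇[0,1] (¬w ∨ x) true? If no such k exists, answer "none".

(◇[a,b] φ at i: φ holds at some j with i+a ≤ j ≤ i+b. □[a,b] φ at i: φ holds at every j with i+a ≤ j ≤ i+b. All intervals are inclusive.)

4

◇[0,1] (¬w ∨ x) must hold from j=0 onward; find where it first fails.
  j=0: holds
  j=1: holds
  j=2: holds
  j=3: holds
  j=4: holds
  j=5: fails
Holds on [0,4], so largest k = 4.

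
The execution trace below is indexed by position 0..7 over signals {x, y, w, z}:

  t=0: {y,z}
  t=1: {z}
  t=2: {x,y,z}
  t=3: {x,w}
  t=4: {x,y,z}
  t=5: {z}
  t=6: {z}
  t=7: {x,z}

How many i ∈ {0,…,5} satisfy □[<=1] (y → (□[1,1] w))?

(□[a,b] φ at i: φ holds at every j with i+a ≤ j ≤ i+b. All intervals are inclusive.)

Evaluate at each i in [0,5]:
  i=0: ✗ (fails at j=0)
  i=1: ✓ (all of [1,2])
  i=2: ✓ (all of [2,3])
  i=3: ✗ (fails at j=4)
  i=4: ✗ (fails at j=4)
  i=5: ✓ (all of [5,6])
Positions where it holds: {1, 2, 5} → 3.

3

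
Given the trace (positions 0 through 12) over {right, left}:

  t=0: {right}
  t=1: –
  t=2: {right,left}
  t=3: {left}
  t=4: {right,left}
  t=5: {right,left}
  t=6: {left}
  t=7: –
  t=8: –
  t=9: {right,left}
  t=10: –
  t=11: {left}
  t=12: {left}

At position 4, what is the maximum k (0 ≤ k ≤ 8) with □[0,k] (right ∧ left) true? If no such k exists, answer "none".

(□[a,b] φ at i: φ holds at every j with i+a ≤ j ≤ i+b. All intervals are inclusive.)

1

(right ∧ left) must hold from j=4 onward; find where it first fails.
  j=4: holds
  j=5: holds
  j=6: fails
Holds on [4,5], so largest k = 1.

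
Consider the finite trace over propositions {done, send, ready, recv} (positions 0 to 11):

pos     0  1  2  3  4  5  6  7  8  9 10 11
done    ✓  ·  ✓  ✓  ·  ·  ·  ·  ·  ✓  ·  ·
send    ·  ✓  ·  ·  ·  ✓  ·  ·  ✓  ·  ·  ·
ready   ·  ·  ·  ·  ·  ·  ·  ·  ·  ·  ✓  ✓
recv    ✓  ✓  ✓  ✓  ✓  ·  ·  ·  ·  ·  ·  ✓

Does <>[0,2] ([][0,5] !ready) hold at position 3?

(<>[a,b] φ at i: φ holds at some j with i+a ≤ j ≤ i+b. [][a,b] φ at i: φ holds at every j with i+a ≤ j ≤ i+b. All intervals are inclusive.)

Yes

Check [][0,5] !ready at each j in [3,5]:
  j=3: holds on [3,8]
  j=4: holds on [4,9]
  j=5: fails at 10
Found at j=3 → formula holds.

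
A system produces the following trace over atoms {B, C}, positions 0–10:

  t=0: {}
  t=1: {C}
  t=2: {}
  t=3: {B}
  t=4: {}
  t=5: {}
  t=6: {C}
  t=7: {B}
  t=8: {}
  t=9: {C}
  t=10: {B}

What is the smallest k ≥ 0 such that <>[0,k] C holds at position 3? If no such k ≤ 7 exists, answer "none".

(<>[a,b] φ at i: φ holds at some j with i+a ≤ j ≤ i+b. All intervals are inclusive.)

Scan j = 3,4,… for C:
  j=3: fails
  j=4: fails
  j=5: fails
  j=6: holds
First hit at j=6, so smallest k = 6-3 = 3.

3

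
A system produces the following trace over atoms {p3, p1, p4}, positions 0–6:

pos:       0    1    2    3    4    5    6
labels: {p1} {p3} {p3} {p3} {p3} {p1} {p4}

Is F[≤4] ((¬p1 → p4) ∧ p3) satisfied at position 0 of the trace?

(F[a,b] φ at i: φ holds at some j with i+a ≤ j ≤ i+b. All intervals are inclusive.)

Check ((¬p1 → p4) ∧ p3) at each j in [0,4]:
  j=0: false
  j=1: false
  j=2: false
  j=3: false
  j=4: false
No position in the window satisfies it → formula fails.

No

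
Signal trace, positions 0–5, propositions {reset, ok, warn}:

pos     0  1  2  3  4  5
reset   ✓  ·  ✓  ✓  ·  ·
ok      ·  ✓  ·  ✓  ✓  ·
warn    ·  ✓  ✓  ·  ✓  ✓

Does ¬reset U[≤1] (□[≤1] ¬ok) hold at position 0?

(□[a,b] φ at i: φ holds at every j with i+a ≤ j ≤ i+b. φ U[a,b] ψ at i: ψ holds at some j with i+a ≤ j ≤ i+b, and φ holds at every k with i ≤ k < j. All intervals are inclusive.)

Need some j in [0,1] with □[≤1] ¬ok, and ¬reset at every k in [0,j-1].
  j=0: □[≤1] ¬ok — fails at 1.
  j=1: □[≤1] ¬ok — fails at 1.
No j in the window works → until fails.

No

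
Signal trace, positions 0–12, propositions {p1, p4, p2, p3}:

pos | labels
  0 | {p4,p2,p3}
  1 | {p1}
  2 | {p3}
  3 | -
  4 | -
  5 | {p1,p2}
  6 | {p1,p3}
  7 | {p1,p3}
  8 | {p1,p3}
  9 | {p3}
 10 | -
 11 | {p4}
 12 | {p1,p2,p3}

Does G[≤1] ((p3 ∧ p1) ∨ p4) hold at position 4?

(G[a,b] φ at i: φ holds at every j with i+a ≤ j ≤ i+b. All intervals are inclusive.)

Check ((p3 ∧ p1) ∨ p4) at every j in [4,5]:
  j=4: false
  j=5: false
Fails at j=4 → formula fails.

Does not hold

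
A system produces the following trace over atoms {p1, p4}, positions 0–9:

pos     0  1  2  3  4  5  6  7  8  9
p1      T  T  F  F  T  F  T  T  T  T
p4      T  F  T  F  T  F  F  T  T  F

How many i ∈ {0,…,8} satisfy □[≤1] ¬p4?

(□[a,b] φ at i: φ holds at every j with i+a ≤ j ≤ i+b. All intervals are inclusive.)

1

Evaluate at each i in [0,8]:
  i=0: ✗ (fails at j=0)
  i=1: ✗ (fails at j=2)
  i=2: ✗ (fails at j=2)
  i=3: ✗ (fails at j=4)
  i=4: ✗ (fails at j=4)
  i=5: ✓ (all of [5,6])
  i=6: ✗ (fails at j=7)
  i=7: ✗ (fails at j=7)
  i=8: ✗ (fails at j=8)
Positions where it holds: {5} → 1.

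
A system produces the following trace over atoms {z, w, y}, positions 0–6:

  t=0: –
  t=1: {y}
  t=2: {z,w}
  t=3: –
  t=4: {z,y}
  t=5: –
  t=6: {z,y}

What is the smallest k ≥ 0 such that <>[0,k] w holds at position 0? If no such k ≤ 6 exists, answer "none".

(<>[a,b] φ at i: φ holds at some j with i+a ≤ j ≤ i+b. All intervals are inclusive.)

2

Scan j = 0,1,… for w:
  j=0: fails
  j=1: fails
  j=2: holds
First hit at j=2, so smallest k = 2-0 = 2.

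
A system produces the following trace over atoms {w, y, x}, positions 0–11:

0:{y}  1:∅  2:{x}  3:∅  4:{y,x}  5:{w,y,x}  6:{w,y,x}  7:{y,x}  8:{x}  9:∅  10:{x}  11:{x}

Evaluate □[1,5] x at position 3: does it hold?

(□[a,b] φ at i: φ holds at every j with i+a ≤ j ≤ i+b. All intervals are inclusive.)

Check x at every j in [4,8]:
  j=4: true
  j=5: true
  j=6: true
  j=7: true
  j=8: true
All positions satisfy it → formula holds.

True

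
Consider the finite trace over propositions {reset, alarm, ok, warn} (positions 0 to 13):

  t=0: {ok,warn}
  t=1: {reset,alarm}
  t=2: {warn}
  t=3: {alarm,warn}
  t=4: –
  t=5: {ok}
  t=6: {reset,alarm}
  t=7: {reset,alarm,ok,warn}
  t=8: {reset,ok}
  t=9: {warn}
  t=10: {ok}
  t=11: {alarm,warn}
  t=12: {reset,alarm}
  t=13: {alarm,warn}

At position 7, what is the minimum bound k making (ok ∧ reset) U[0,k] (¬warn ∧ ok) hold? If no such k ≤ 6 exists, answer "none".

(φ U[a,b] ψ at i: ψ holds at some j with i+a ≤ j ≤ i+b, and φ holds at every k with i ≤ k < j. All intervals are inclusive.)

Need earliest j ≥ 7 with (¬warn ∧ ok), and (ok ∧ reset) at every k in [7,j-1].
  j=7: rhs fails.
  j=8: rhs holds; lhs holds on [7,7]. k = 1.

1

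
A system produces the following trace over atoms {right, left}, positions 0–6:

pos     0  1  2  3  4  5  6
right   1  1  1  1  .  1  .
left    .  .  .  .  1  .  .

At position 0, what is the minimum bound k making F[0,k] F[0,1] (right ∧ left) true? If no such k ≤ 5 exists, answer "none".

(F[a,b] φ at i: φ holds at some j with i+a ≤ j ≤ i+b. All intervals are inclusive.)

none

Scan j = 0,1,… for F[0,1] (right ∧ left):
  j=0: fails
  j=1: fails
  j=2: fails
  j=3: fails
  j=4: fails
  j=5: fails
No j in [0,5] satisfies it → none.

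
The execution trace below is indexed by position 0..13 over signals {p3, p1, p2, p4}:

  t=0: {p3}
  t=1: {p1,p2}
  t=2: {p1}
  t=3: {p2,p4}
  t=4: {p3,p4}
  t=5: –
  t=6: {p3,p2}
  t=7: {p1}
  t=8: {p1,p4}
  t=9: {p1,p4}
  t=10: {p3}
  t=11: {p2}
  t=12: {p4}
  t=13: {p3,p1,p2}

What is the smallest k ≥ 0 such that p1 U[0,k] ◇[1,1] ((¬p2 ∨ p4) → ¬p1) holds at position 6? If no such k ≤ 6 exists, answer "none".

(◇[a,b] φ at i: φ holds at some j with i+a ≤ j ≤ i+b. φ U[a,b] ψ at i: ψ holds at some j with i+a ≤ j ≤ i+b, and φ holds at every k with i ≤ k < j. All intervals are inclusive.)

Need earliest j ≥ 6 with ◇[1,1] ((¬p2 ∨ p4) → ¬p1), and p1 at every k in [6,j-1].
  j=6: rhs fails.
  j=7: rhs fails.
  j=8: rhs fails.
  j=9: rhs holds but lhs fails at k=6.
  j=10: rhs holds but lhs fails at k=6.
  j=11: rhs holds but lhs fails at k=6.
  j=12: rhs holds but lhs fails at k=6.
No witness within the range → none.

none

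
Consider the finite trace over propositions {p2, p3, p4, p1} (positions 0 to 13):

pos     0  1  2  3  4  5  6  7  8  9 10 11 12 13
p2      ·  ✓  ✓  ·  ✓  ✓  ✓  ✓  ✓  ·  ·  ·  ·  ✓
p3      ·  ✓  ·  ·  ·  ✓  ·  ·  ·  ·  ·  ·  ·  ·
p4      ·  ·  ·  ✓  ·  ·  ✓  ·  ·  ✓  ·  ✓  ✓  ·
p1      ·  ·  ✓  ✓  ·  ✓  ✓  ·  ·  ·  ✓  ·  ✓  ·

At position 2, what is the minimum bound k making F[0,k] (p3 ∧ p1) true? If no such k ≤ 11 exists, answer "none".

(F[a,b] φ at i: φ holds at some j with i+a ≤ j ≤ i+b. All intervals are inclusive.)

3

Scan j = 2,3,… for (p3 ∧ p1):
  j=2: fails
  j=3: fails
  j=4: fails
  j=5: holds
First hit at j=5, so smallest k = 5-2 = 3.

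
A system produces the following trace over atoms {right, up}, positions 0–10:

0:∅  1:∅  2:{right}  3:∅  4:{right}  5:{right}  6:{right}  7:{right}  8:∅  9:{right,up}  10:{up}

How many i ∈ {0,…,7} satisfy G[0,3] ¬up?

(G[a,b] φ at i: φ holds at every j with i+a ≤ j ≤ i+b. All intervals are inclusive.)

6

Evaluate at each i in [0,7]:
  i=0: ✓ (all of [0,3])
  i=1: ✓ (all of [1,4])
  i=2: ✓ (all of [2,5])
  i=3: ✓ (all of [3,6])
  i=4: ✓ (all of [4,7])
  i=5: ✓ (all of [5,8])
  i=6: ✗ (fails at j=9)
  i=7: ✗ (fails at j=9)
Positions where it holds: {0, 1, 2, 3, 4, 5} → 6.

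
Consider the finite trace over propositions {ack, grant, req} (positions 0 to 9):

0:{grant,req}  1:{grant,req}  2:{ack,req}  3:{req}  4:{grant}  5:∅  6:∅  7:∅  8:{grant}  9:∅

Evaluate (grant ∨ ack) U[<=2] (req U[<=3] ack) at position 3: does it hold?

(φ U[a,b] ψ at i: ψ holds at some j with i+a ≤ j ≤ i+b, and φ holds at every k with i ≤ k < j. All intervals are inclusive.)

False

Need some j in [3,5] with (req U[<=3] ack), and (grant ∨ ack) at every k in [3,j-1].
  j=3: (req U[<=3] ack) — fails.
  j=4: (req U[<=3] ack) — fails.
  j=5: (req U[<=3] ack) — fails.
No j in the window works → until fails.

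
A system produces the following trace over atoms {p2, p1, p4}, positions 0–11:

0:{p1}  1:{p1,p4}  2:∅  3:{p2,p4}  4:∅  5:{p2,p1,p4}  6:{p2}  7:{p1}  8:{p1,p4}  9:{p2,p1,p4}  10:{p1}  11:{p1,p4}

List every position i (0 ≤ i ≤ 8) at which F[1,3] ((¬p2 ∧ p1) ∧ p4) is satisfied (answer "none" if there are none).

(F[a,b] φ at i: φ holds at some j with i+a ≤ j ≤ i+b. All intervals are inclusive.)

Evaluate at each i in [0,8]:
  i=0: ✓ (witness j=1)
  i=1: ✗ (none in [2,4])
  i=2: ✗ (none in [3,5])
  i=3: ✗ (none in [4,6])
  i=4: ✗ (none in [5,7])
  i=5: ✓ (witness j=8)
  i=6: ✓ (witness j=8)
  i=7: ✓ (witness j=8)
  i=8: ✓ (witness j=11)

0, 5, 6, 7, 8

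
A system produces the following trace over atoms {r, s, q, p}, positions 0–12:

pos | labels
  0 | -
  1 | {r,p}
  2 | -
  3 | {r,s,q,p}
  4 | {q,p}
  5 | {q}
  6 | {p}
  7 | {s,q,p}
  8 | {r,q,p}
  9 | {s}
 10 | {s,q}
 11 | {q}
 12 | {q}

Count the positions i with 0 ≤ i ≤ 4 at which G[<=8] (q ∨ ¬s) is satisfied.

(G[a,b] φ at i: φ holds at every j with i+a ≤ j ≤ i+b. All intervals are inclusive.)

Evaluate at each i in [0,4]:
  i=0: ✓ (all of [0,8])
  i=1: ✗ (fails at j=9)
  i=2: ✗ (fails at j=9)
  i=3: ✗ (fails at j=9)
  i=4: ✗ (fails at j=9)
Positions where it holds: {0} → 1.

1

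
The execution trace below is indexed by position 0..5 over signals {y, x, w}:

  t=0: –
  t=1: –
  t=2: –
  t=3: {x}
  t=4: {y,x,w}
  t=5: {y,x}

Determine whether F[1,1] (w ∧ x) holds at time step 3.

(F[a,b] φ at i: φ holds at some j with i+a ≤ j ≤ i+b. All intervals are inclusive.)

Check (w ∧ x) at each j in [4,4]:
  j=4: true
Found at j=4 → formula holds.

Holds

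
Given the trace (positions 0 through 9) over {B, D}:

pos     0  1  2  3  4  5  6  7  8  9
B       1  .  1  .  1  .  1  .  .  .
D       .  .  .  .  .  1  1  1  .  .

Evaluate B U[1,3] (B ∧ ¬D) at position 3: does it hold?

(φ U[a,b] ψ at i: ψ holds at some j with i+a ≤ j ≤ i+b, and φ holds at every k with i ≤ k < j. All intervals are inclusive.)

No

Need some j in [4,6] with (B ∧ ¬D), and B at every k in [3,j-1].
  j=4: (B ∧ ¬D) holds, but B fails at k=3 → not this j.
  j=5: (B ∧ ¬D) false.
  j=6: (B ∧ ¬D) false.
No j in the window works → until fails.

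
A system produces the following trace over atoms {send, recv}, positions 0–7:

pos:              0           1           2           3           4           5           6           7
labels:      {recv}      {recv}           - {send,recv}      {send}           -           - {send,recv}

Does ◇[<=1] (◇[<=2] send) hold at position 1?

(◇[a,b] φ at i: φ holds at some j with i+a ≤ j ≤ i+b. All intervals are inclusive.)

Yes

Check ◇[<=2] send at each j in [1,2]:
  j=1: holds (witness at 3)
  j=2: holds (witness at 3)
Found at j=1 → formula holds.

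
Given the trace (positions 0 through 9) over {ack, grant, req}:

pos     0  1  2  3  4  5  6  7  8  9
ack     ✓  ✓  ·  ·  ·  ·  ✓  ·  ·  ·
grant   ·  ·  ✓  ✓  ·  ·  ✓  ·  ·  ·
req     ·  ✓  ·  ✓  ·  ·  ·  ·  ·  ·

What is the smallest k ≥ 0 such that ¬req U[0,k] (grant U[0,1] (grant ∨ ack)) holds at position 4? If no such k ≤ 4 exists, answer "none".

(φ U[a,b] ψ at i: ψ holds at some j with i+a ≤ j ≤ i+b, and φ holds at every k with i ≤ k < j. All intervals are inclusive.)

Need earliest j ≥ 4 with (grant U[0,1] (grant ∨ ack)), and ¬req at every k in [4,j-1].
  j=4: rhs fails.
  j=5: rhs fails.
  j=6: rhs holds; lhs holds on [4,5]. k = 2.

2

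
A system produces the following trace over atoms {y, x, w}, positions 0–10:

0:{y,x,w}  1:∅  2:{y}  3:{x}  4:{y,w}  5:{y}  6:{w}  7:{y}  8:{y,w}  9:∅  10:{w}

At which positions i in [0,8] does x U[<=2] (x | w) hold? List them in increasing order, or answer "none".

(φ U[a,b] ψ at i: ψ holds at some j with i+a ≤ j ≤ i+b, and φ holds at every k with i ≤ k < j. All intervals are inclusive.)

0, 3, 4, 6, 8

Evaluate at each i in [0,8]:
  i=0: ✓ (rhs at j=0)
  i=1: ✗ (lhs fails at k=1 before rhs at j=3)
  i=2: ✗ (lhs fails at k=2 before rhs at j=3)
  i=3: ✓ (rhs at j=3)
  i=4: ✓ (rhs at j=4)
  i=5: ✗ (lhs fails at k=5 before rhs at j=6)
  i=6: ✓ (rhs at j=6)
  i=7: ✗ (lhs fails at k=7 before rhs at j=8)
  i=8: ✓ (rhs at j=8)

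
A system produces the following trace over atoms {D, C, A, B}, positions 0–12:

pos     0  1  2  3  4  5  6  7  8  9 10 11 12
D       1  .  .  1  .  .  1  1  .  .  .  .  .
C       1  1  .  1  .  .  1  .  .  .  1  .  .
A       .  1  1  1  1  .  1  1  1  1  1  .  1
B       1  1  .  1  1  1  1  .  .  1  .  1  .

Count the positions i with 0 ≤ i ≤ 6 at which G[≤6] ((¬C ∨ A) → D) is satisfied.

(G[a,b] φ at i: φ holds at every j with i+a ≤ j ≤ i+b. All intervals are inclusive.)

Evaluate at each i in [0,6]:
  i=0: ✗ (fails at j=1)
  i=1: ✗ (fails at j=1)
  i=2: ✗ (fails at j=2)
  i=3: ✗ (fails at j=4)
  i=4: ✗ (fails at j=4)
  i=5: ✗ (fails at j=5)
  i=6: ✗ (fails at j=8)
Positions where it holds: {} → 0.

0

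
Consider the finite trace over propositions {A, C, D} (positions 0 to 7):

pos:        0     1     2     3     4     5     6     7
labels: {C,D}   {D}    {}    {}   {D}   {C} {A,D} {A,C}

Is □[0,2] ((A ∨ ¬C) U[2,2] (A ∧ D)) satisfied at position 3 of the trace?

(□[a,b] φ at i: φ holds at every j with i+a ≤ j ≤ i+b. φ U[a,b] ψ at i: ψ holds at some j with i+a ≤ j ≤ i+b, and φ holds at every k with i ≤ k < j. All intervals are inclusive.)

False

Check ((A ∨ ¬C) U[2,2] (A ∧ D)) at every j in [3,5]:
  j=3: fails
  j=4: fails
  j=5: fails
Fails at j=3 → formula fails.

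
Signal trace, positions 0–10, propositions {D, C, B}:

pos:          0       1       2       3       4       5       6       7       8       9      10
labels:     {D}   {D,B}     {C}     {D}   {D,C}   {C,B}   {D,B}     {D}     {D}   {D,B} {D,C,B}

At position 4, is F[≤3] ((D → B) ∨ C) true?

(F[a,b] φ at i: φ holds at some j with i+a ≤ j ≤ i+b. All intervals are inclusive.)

Check ((D → B) ∨ C) at each j in [4,7]:
  j=4: true
  j=5: true
  j=6: true
  j=7: false
Found at j=4 → formula holds.

Yes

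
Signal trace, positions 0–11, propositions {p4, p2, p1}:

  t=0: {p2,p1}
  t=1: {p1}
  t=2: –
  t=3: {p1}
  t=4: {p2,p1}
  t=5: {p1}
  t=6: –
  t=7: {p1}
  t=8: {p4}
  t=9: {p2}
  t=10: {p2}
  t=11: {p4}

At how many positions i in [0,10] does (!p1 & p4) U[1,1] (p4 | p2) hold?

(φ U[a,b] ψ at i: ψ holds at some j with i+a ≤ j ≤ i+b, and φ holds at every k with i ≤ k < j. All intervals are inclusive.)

1

Evaluate at each i in [0,10]:
  i=0: ✗ (no rhs in [1,1])
  i=1: ✗ (no rhs in [2,2])
  i=2: ✗ (no rhs in [3,3])
  i=3: ✗ (lhs fails at k=3 before rhs at j=4)
  i=4: ✗ (no rhs in [5,5])
  i=5: ✗ (no rhs in [6,6])
  i=6: ✗ (no rhs in [7,7])
  i=7: ✗ (lhs fails at k=7 before rhs at j=8)
  i=8: ✓ (rhs at j=9; lhs holds on [8,8])
  i=9: ✗ (lhs fails at k=9 before rhs at j=10)
  i=10: ✗ (lhs fails at k=10 before rhs at j=11)
Positions where it holds: {8} → 1.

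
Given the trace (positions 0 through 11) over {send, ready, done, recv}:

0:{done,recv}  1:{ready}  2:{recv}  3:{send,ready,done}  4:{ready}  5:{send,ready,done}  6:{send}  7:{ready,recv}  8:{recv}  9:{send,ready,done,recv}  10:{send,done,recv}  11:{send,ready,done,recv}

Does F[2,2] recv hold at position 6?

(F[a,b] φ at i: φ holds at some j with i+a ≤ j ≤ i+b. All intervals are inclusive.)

Yes

Check recv at each j in [8,8]:
  j=8: true
Found at j=8 → formula holds.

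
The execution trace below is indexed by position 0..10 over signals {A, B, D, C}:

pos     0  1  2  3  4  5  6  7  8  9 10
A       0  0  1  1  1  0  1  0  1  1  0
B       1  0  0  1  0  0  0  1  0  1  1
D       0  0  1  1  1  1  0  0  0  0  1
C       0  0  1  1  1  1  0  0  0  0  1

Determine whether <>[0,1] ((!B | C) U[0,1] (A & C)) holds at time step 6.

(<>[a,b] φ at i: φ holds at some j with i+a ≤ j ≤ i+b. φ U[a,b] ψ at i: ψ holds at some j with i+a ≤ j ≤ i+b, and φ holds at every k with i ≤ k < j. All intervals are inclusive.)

No

Check ((!B | C) U[0,1] (A & C)) at each j in [6,7]:
  j=6: fails
  j=7: fails
No position in the window satisfies it → formula fails.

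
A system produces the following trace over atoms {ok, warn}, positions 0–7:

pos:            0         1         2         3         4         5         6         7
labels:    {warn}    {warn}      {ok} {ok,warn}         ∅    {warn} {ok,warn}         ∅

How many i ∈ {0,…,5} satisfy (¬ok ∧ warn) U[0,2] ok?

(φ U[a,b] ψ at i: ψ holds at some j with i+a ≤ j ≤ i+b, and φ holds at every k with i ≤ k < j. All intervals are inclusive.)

Evaluate at each i in [0,5]:
  i=0: ✓ (rhs at j=2; lhs holds on [0,1])
  i=1: ✓ (rhs at j=2; lhs holds on [1,1])
  i=2: ✓ (rhs at j=2)
  i=3: ✓ (rhs at j=3)
  i=4: ✗ (lhs fails at k=4 before rhs at j=6)
  i=5: ✓ (rhs at j=6; lhs holds on [5,5])
Positions where it holds: {0, 1, 2, 3, 5} → 5.

5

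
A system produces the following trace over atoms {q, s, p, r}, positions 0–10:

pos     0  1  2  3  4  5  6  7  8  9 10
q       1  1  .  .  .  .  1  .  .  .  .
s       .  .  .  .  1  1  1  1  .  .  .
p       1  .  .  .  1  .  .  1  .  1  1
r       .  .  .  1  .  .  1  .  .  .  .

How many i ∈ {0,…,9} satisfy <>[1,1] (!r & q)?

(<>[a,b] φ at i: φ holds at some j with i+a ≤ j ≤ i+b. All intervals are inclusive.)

1

Evaluate at each i in [0,9]:
  i=0: ✓ (witness j=1)
  i=1: ✗ (none in [2,2])
  i=2: ✗ (none in [3,3])
  i=3: ✗ (none in [4,4])
  i=4: ✗ (none in [5,5])
  i=5: ✗ (none in [6,6])
  i=6: ✗ (none in [7,7])
  i=7: ✗ (none in [8,8])
  i=8: ✗ (none in [9,9])
  i=9: ✗ (none in [10,10])
Positions where it holds: {0} → 1.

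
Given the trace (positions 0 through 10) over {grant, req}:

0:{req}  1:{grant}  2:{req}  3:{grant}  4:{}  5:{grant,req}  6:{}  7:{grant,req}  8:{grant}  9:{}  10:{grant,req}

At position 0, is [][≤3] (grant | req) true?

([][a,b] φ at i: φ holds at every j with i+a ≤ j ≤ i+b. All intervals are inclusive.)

Yes

Check (grant | req) at every j in [0,3]:
  j=0: true
  j=1: true
  j=2: true
  j=3: true
All positions satisfy it → formula holds.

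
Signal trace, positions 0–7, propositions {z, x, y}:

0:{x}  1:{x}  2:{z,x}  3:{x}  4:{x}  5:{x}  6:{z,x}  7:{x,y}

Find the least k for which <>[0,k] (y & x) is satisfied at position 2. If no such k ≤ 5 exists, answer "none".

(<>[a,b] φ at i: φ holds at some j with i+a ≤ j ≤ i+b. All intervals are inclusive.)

5

Scan j = 2,3,… for (y & x):
  j=2: fails
  j=3: fails
  j=4: fails
  j=5: fails
  j=6: fails
  j=7: holds
First hit at j=7, so smallest k = 7-2 = 5.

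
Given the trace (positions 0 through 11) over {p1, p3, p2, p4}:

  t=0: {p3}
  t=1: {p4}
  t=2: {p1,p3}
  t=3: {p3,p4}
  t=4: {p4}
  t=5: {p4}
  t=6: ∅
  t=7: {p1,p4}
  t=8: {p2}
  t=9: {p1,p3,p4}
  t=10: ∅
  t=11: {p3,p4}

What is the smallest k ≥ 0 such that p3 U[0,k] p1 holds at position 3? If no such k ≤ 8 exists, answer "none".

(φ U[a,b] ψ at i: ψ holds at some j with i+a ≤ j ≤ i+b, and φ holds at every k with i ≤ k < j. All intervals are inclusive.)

none

Need earliest j ≥ 3 with p1, and p3 at every k in [3,j-1].
  j=3: rhs fails.
  j=4: rhs fails.
  j=5: rhs fails.
  j=6: rhs fails.
  j=7: rhs holds but lhs fails at k=4.
  j=8: rhs fails.
  j=9: rhs holds but lhs fails at k=4.
  j=10: rhs fails.
  j=11: rhs fails.
No witness within the range → none.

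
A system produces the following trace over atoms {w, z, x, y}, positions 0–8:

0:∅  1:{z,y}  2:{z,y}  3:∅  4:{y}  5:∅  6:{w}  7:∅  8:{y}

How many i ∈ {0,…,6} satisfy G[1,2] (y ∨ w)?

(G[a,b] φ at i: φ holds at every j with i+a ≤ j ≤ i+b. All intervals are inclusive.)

1

Evaluate at each i in [0,6]:
  i=0: ✓ (all of [1,2])
  i=1: ✗ (fails at j=3)
  i=2: ✗ (fails at j=3)
  i=3: ✗ (fails at j=5)
  i=4: ✗ (fails at j=5)
  i=5: ✗ (fails at j=7)
  i=6: ✗ (fails at j=7)
Positions where it holds: {0} → 1.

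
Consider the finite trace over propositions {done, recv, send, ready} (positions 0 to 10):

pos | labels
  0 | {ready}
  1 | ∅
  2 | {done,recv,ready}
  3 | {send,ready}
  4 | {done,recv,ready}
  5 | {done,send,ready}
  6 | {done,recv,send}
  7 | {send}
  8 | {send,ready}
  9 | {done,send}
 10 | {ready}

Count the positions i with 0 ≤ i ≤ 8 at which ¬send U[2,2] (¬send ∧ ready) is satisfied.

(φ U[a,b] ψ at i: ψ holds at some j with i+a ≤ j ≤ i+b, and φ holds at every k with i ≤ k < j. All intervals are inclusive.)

Evaluate at each i in [0,8]:
  i=0: ✓ (rhs at j=2; lhs holds on [0,1])
  i=1: ✗ (no rhs in [3,3])
  i=2: ✗ (lhs fails at k=3 before rhs at j=4)
  i=3: ✗ (no rhs in [5,5])
  i=4: ✗ (no rhs in [6,6])
  i=5: ✗ (no rhs in [7,7])
  i=6: ✗ (no rhs in [8,8])
  i=7: ✗ (no rhs in [9,9])
  i=8: ✗ (lhs fails at k=8 before rhs at j=10)
Positions where it holds: {0} → 1.

1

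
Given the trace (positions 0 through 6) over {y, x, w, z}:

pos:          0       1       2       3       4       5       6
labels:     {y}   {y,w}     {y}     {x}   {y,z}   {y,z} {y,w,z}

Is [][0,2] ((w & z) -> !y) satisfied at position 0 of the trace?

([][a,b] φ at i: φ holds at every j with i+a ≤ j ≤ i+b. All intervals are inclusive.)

Check ((w & z) -> !y) at every j in [0,2]:
  j=0: antecedent false → ✓
  j=1: antecedent false → ✓
  j=2: antecedent false → ✓
All positions satisfy it → formula holds.

True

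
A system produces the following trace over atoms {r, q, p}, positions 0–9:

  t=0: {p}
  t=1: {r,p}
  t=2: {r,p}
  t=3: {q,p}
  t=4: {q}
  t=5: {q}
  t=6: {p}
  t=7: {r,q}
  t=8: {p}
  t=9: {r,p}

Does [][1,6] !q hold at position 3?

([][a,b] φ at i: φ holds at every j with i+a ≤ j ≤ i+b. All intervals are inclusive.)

Check !q at every j in [4,9]:
  j=4: false
  j=5: false
  j=6: true
  j=7: false
  j=8: true
  j=9: true
Fails at j=4 → formula fails.

False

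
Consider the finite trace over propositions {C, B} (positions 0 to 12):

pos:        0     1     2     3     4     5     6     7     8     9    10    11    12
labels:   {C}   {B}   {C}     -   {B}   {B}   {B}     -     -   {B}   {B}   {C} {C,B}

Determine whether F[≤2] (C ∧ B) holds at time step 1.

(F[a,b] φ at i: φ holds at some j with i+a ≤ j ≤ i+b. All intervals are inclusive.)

Check (C ∧ B) at each j in [1,3]:
  j=1: false
  j=2: false
  j=3: false
No position in the window satisfies it → formula fails.

False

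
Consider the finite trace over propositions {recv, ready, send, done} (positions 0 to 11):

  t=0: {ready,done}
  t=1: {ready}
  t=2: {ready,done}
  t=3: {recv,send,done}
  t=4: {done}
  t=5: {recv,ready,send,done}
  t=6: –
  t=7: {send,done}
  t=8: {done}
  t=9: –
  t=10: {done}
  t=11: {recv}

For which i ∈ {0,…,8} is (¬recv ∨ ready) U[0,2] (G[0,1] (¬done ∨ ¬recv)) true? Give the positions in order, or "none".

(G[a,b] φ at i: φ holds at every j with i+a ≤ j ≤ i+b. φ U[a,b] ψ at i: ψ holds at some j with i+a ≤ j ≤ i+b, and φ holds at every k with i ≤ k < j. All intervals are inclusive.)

0, 1, 4, 5, 6, 7, 8

Evaluate at each i in [0,8]:
  i=0: ✓ (rhs at j=0)
  i=1: ✓ (rhs at j=1)
  i=2: ✗ (no rhs in [2,4])
  i=3: ✗ (no rhs in [3,5])
  i=4: ✓ (rhs at j=6; lhs holds on [4,5])
  i=5: ✓ (rhs at j=6; lhs holds on [5,5])
  i=6: ✓ (rhs at j=6)
  i=7: ✓ (rhs at j=7)
  i=8: ✓ (rhs at j=8)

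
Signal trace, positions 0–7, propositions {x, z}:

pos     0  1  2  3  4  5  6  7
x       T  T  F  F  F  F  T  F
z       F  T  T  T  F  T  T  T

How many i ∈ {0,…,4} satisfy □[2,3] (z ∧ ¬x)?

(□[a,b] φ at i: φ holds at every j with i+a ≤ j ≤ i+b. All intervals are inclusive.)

1

Evaluate at each i in [0,4]:
  i=0: ✓ (all of [2,3])
  i=1: ✗ (fails at j=4)
  i=2: ✗ (fails at j=4)
  i=3: ✗ (fails at j=6)
  i=4: ✗ (fails at j=6)
Positions where it holds: {0} → 1.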